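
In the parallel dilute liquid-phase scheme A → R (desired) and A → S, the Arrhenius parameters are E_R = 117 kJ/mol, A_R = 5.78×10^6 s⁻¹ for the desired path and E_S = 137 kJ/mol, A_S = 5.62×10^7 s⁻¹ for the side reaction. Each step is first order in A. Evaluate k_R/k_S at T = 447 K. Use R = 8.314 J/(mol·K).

22.4

k_R/k_S = (A_R/A_S)·exp[−(E_R−E_S)/(RT)] = (A_R/A_S)·exp[(E_S−E_R)/(RT)].
(E_S−E_R)/(RT) = (137−117)×10³/(8.314×447) = 20000/3716 = 5.382.
k_R/k_S = (5.78×10^6/5.62×10^7)·exp(5.382) = 0.1028 × 217.4 = 22.4.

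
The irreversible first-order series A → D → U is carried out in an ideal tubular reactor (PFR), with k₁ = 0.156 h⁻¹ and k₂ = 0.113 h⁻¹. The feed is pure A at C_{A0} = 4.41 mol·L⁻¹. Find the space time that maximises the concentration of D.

7.50 h

Setting dC_D/dτ = 0 gives τ_opt = ln(k₂/k₁)/(k₂−k₁).
= ln(0.113/0.156)/(0.113−0.156) = ln(0.7244)/-0.04300 = -0.3225/-0.04300 = 7.50 h.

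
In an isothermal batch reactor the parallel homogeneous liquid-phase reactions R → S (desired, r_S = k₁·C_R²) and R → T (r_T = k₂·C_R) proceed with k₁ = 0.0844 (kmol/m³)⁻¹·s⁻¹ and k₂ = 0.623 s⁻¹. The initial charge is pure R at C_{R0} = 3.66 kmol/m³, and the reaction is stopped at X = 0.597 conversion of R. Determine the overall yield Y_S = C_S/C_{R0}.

0.152

C_R = C_{R0}(1−X) = 1.475 kmol/m³.
Along a PFR/batch, dC_T/dC_R = −r_T/(r_S+r_T) = −k₂/(k₂+k₁·C_R).
Integrating from C_{R0} to C_R: C_T = (0.623/0.0844)·ln[(0.623+0.0844·3.66)/(0.623+0.0844·1.47)] = 7.382·ln(0.9319/0.7475) = 1.628 kmol/m³.
Then C_S = (C_{R0}−C_R) − C_T = 2.185 − 1.628 = 0.5573 kmol/m³.
Y_S = C_S/C_{R0} = 0.5573/3.66 = 0.152.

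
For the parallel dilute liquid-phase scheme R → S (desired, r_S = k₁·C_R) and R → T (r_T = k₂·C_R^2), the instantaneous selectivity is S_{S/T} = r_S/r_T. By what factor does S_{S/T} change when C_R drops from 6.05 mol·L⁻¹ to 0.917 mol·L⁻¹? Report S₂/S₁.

6.60

S_{S/T} = (k₁/k₂)·C_R⁻¹, so S₂/S₁ = (C_{R,2}/C_{R,1})⁻¹.
= 6.05/0.917 = 6.60.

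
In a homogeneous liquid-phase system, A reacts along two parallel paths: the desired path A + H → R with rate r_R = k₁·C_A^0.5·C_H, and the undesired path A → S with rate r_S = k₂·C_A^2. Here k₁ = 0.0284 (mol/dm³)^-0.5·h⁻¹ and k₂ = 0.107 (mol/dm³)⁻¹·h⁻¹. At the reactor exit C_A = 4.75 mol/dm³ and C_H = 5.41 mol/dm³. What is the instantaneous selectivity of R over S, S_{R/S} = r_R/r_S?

S_{R/S} = r_R/r_S = (k₁·C_A^0.5·C_H)/(k₂·C_A^2) = (k₁/k₂)·C_A^-1.5·C_H.
= (0.0284×4.750^0.5×5.410) / (0.107×4.750^2) = 0.3349/2.414 = 0.139.

0.139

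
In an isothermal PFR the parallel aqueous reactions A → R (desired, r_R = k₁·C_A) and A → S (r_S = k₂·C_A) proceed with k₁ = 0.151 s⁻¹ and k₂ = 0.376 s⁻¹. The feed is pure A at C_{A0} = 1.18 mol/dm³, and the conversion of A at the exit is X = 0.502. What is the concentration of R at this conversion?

0.170 mol/dm³

C_A = C_{A0}(1−X) = 0.5876 mol/dm³.
Both paths are first order in A, so the instantaneous fraction to R is constant: dC_R/d(−C_A) = k₁/(k₁+k₂) = 0.2865.
C_R = 0.2865·(C_{A0}−C_A) = 0.2865×0.5924 = 0.170 mol/dm³.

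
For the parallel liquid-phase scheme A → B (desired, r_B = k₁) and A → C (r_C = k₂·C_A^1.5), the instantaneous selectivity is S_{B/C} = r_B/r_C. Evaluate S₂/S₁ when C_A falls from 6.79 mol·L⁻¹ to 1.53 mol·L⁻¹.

9.35

S_{B/C} = (k₁/k₂)·C_A^-1.5, so S₂/S₁ = (C_{A,2}/C_{A,1})^-1.5.
= (1.53/6.79)^(-1.5) = (0.2253)^(-1.5) = 9.35.
Selectivity toward B rises as C_A falls — low-concentration operation is favoured.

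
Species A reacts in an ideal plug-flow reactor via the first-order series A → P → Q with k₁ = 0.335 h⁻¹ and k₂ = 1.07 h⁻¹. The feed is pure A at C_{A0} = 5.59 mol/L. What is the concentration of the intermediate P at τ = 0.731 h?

The intermediate concentration in a first-order A→B→C sequence is C_P = k₁C_{A0}(e^(−k₁τ) − e^(−k₂τ))/(k₂−k₁).
e^(−k₁τ) = e^(−0.335×0.731) = e^(−0.2449) = 0.7828; e^(−k₂τ) = e^(−0.7822) = 0.4574.
C_P = 0.335×5.59/(1.07−0.335) × (0.7828−0.4574) = 2.548×0.3254 = 0.8290 mol/L.

0.829 mol/L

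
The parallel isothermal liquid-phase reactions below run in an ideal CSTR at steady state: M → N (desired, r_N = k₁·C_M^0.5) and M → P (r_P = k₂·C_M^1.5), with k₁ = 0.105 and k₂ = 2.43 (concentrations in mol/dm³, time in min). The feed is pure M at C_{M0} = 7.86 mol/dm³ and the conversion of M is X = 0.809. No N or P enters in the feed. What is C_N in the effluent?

0.178 mol/dm³

Exit C_M = C_{M0}(1−X) = 7.86×0.191 = 1.501 mol/dm³.
Rates in a CSTR are evaluated at the outlet concentration: r_N = 0.105×1.501^0.5 = 0.1287, r_P = 2.43×1.501^1.5 = 4.470.
Fraction of consumed M going to N: r_N/(r_N+r_P) = 0.02798.
C_N = 0.02798·C_{M0}·X = 0.02798×7.86×0.809 = 0.178 mol/dm³.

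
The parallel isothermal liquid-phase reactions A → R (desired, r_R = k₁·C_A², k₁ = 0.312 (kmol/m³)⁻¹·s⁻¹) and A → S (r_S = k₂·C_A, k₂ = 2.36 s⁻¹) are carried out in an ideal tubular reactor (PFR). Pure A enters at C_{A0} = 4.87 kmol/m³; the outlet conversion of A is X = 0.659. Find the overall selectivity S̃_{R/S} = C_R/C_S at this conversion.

0.421

C_A = C_{A0}(1−X) = 1.661 kmol/m³.
Along a PFR/batch, dC_S/dC_A = −r_S/(r_R+r_S) = −k₂/(k₂+k₁·C_A).
Integrating from C_{A0} to C_A: C_S = (2.36/0.312)·ln[(2.36+0.312·4.87)/(2.36+0.312·1.66)] = 7.564·ln(3.879/2.878) = 2.258 kmol/m³.
Then C_R = (C_{A0}−C_A) − C_S = 3.209 − 2.258 = 0.9511 kmol/m³.
S̃_{R/S} = C_R/C_S = 0.9511/2.258 = 0.421.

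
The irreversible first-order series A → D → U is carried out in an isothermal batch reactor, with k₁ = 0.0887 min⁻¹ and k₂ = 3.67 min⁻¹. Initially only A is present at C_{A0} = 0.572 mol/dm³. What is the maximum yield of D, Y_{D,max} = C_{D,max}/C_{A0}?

At the optimum, C_{D,max}/C_{A0} = (k₁/k₂)^[k₂/(k₂−k₁)].
= (0.0887/3.67)^(3.67/(3.67−0.0887)) = (0.02417)^(1.025) = 0.02204.

0.0220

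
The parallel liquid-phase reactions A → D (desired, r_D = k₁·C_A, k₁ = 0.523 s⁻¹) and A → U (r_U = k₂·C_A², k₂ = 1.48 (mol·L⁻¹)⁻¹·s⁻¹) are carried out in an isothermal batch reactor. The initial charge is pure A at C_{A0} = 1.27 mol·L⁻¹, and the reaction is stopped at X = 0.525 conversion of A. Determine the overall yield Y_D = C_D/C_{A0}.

0.147

C_A = C_{A0}(1−X) = 0.6032 mol·L⁻¹.
Along a PFR/batch, dC_D/dC_A = −r_D/(r_D+r_U) = −k₁/(k₁+k₂·C_A).
Integrating from C_{A0} to C_A: C_D = (0.523/1.48)·ln[(0.523+1.48·1.27)/(0.523+1.48·0.603)] = 0.3534·ln(2.403/1.416) = 0.1869 mol·L⁻¹.
Y_D = C_D/C_{A0} = 0.1869/1.27 = 0.147.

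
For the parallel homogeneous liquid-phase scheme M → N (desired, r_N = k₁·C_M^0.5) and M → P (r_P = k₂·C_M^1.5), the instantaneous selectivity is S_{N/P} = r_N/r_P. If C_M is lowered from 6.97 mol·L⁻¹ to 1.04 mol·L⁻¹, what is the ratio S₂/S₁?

S_{N/P} = (k₁/k₂)·C_M⁻¹, so S₂/S₁ = (C_{M,2}/C_{M,1})⁻¹.
= 6.97/1.04 = 6.70.

6.70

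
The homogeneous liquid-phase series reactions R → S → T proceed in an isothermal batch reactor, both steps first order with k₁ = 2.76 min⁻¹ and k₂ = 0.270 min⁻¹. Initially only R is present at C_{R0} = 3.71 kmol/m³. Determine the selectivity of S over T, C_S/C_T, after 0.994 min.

4.87

For first-order series with pure R initially, C_S(t) = k₁C_{R0}/(k₂−k₁)·(e^(−k₁t) − e^(−k₂t)).
e^(−k₁t) = e^(−2.76×0.994) = e^(−2.743) = 0.06435; e^(−k₂t) = e^(−0.2684) = 0.7646.
C_S = 2.76×3.71/(0.270−2.76) × (0.06435−0.7646) = (-4.112)×(-0.7003) = 2.880 kmol/m³.
C_R = C_{R0}e^(−k₁t) = 0.2387 kmol/m³, so C_T = C_{R0}−C_R−C_S = 0.5916 kmol/m³; C_S/C_T = 4.87.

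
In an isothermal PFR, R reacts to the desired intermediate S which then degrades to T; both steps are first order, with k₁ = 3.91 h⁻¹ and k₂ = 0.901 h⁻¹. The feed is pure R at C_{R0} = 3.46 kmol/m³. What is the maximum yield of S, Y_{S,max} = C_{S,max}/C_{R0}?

0.644

For a first-order series the maximum intermediate yield is C_{S,max}/C_{R0} = (k₁/k₂)^[k₂/(k₂−k₁)].
= (3.91/0.901)^(0.901/(0.901−3.91)) = (4.340)^(-0.2994) = 0.6444.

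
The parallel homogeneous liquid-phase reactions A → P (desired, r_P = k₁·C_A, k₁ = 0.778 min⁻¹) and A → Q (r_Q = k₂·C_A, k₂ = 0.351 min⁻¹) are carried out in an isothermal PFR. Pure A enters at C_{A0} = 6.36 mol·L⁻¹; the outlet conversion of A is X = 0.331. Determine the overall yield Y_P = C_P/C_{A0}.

C_A = C_{A0}(1−X) = 4.255 mol·L⁻¹.
Both paths are first order in A, so the instantaneous fraction to P is constant: dC_P/d(−C_A) = k₁/(k₁+k₂) = 0.6891.
C_P = 0.6891·(C_{A0}−C_A) = 0.6891×2.105 = 1.45 mol·L⁻¹.
Y_P = C_P/C_{A0} = 1.451/6.36 = 0.228.

0.228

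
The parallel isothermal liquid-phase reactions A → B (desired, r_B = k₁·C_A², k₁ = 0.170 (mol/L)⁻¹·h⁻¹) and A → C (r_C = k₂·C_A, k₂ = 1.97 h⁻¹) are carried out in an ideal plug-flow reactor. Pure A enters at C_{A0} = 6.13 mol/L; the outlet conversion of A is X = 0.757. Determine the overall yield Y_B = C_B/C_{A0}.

0.183

C_A = C_{A0}(1−X) = 1.490 mol/L.
Along a PFR/batch, dC_C/dC_A = −r_C/(r_B+r_C) = −k₂/(k₂+k₁·C_A).
Integrating from C_{A0} to C_A: C_C = (1.97/0.170)·ln[(1.97+0.170·6.13)/(1.97+0.170·1.49)] = 11.59·ln(3.012/2.223) = 3.519 mol/L.
Then C_B = (C_{A0}−C_A) − C_C = 4.640 − 3.519 = 1.121 mol/L.
Y_B = C_B/C_{A0} = 1.121/6.13 = 0.183.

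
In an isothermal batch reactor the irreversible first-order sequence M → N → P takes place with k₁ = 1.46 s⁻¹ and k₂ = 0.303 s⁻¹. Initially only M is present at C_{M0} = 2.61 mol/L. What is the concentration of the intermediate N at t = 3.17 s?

Solving the coupled first-order balances gives C_N(t) = [k₁/(k₂−k₁)]·C_{M0}·(e^(−k₁t) − e^(−k₂t)).
e^(−k₁t) = e^(−1.46×3.17) = e^(−4.628) = 0.009772; e^(−k₂t) = e^(−0.9605) = 0.3827.
C_N = 1.46×2.61/(0.303−1.46) × (0.009772−0.3827) = (-3.294)×(-0.3729) = 1.228 mol/L.

1.23 mol/L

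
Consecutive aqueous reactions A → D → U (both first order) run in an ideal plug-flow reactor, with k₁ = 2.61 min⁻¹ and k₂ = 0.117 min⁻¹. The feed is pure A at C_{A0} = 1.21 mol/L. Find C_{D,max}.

Evaluating C_D at τ_opt = ln(k₂/k₁)/(k₂−k₁) gives C_{D,max}/C_{A0} = (k₁/k₂)^[k₂/(k₂−k₁)].
= (2.61/0.117)^(0.117/(0.117−2.61)) = (22.31)^(-0.04693) = 0.8644.
C_{D,max} = 0.8644×1.21 = 1.05 mol/L.

1.05 mol/L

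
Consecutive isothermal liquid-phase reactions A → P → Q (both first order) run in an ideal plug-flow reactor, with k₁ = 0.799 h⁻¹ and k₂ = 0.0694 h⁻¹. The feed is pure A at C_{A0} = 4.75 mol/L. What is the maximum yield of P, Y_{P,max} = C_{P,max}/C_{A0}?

At the optimum, C_{P,max}/C_{A0} = (k₁/k₂)^[k₂/(k₂−k₁)].
= (0.799/0.0694)^(0.0694/(0.0694−0.799)) = (11.51)^(-0.09512) = 0.7926.

0.793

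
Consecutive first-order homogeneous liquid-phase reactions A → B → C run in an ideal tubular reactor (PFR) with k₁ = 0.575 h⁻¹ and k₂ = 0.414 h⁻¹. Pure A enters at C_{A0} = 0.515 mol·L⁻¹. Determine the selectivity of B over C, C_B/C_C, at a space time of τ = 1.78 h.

For first-order series with pure A initially, C_B(τ) = k₁C_{A0}/(k₂−k₁)·(e^(−k₁τ) − e^(−k₂τ)).
e^(−k₁τ) = e^(−0.575×1.78) = e^(−1.023) = 0.3593; e^(−k₂τ) = e^(−0.7369) = 0.4786.
C_B = 0.575×0.515/(0.414−0.575) × (0.3593−0.4786) = (-1.839)×(-0.1193) = 0.2193 mol·L⁻¹.
C_A = C_{A0}e^(−k₁τ) = 0.1851 mol·L⁻¹, so C_C = C_{A0}−C_A−C_B = 0.1106 mol·L⁻¹; C_B/C_C = 1.98.

1.98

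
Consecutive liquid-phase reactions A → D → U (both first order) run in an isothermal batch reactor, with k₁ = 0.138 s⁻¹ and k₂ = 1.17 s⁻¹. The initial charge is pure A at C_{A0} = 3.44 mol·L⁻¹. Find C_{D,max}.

0.305 mol·L⁻¹

Evaluating C_D at t_opt = ln(k₂/k₁)/(k₂−k₁) gives C_{D,max}/C_{A0} = (k₁/k₂)^[k₂/(k₂−k₁)].
= (0.138/1.17)^(1.17/(1.17−0.138)) = (0.1179)^(1.134) = 0.08863.
C_{D,max} = 0.08863×3.44 = 0.305 mol·L⁻¹.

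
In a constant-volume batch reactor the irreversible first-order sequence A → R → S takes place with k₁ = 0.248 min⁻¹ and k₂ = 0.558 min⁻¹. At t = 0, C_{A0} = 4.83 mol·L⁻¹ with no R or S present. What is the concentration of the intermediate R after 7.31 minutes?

Solving the coupled first-order balances gives C_R(t) = [k₁/(k₂−k₁)]·C_{A0}·(e^(−k₁t) − e^(−k₂t)).
e^(−k₁t) = e^(−0.248×7.31) = e^(−1.813) = 0.1632; e^(−k₂t) = e^(−4.079) = 0.01692.
C_R = 0.248×4.83/(0.558−0.248) × (0.1632−0.01692) = 3.864×0.1463 = 0.5651 mol·L⁻¹.

0.565 mol·L⁻¹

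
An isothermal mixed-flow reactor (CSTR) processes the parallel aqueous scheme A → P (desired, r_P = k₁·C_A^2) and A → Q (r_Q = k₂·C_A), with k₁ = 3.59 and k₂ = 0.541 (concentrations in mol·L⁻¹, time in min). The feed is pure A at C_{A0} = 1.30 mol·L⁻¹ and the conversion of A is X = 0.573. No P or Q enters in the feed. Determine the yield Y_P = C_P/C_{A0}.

0.451

Exit C_A = C_{A0}(1−X) = 1.30×0.427 = 0.5551 mol·L⁻¹.
In a CSTR the entire volume is at exit conditions, so r_P = 3.59×0.5551^2 = 1.106 and r_Q = 0.541×0.5551 = 0.3003.
Fraction of consumed A going to P: r_P/(r_P+r_Q) = 0.7865.
C_P = 0.7865·C_{A0}·X = 0.7865×1.30×0.573 = 0.586 mol·L⁻¹; Y_P = C_P/C_{A0} = 0.451.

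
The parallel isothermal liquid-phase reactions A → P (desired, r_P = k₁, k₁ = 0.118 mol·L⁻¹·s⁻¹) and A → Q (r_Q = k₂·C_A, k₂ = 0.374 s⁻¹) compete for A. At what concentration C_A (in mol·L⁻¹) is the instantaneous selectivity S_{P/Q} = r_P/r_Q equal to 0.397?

S_{P/Q} = (k₁/k₂)·C_A⁻¹ ⇒ C_A = (S·k₂/k₁)^(-1).
= (0.397×0.374/0.118)^(-1) = (1.258)^(-1) = 0.795 mol·L⁻¹.

0.795 mol·L⁻¹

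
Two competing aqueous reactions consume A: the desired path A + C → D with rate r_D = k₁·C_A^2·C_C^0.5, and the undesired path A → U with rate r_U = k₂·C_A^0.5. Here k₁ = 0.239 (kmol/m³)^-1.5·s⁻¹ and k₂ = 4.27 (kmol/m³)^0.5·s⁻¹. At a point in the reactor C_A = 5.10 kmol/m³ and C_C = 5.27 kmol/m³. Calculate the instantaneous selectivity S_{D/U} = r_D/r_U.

1.48

S_{D/U} = r_D/r_U = (k₁·C_A^2·C_C^0.5)/(k₂·C_A^0.5) = (k₁/k₂)·C_A^1.5·C_C^0.5.
= (0.239×5.100^2×5.270^0.5) / (4.27×5.100^0.5) = 14.27/9.643 = 1.48.
Since the desired path is higher order in A, keeping C_A high (PFR or concentrated feed) favours D.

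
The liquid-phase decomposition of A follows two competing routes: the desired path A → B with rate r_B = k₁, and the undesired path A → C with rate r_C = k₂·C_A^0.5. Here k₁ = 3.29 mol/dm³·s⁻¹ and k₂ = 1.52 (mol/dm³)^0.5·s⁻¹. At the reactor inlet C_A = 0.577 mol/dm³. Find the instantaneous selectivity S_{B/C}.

S_{B/C} = r_B/r_C = (k₁)/(k₂·C_A^0.5) = (k₁/k₂)·C_A^-0.5.
= (3.29) / (1.52×0.5770^0.5) = 3.290/1.155 = 2.85.

2.85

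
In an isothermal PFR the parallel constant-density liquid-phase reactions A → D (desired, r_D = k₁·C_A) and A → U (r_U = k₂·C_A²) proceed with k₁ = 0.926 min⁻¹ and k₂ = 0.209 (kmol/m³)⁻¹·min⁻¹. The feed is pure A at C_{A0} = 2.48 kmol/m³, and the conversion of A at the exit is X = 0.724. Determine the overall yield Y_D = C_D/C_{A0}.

0.538

C_A = C_{A0}(1−X) = 0.6845 kmol/m³.
Along a PFR/batch, dC_D/dC_A = −r_D/(r_D+r_U) = −k₁/(k₁+k₂·C_A).
Integrating from C_{A0} to C_A: C_D = (0.926/0.209)·ln[(0.926+0.209·2.48)/(0.926+0.209·0.684)] = 4.431·ln(1.444/1.069) = 1.333 kmol/m³.
Y_D = C_D/C_{A0} = 1.333/2.48 = 0.538.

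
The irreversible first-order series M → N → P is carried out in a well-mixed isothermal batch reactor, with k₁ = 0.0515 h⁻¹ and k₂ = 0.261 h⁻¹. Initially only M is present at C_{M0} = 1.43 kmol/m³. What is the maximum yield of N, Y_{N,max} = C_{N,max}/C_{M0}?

At the optimum, C_{N,max}/C_{M0} = (k₁/k₂)^[k₂/(k₂−k₁)].
= (0.0515/0.261)^(0.261/(0.261−0.0515)) = (0.1973)^(1.246) = 0.1324.

0.132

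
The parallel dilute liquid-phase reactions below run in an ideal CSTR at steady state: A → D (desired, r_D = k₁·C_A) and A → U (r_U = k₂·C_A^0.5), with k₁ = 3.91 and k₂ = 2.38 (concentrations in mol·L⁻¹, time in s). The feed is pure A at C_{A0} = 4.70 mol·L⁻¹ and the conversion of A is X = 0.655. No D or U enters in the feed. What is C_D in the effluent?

2.08 mol·L⁻¹

Exit C_A = C_{A0}(1−X) = 4.70×0.345 = 1.621 mol·L⁻¹.
Rates in a CSTR are evaluated at the outlet concentration: r_D = 3.91×1.621 = 6.340, r_U = 2.38×1.621^0.5 = 3.031.
Fraction of consumed A going to D: r_D/(r_D+r_U) = 0.6766.
C_D = 0.6766·C_{A0}·X = 0.6766×4.70×0.655 = 2.08 mol·L⁻¹.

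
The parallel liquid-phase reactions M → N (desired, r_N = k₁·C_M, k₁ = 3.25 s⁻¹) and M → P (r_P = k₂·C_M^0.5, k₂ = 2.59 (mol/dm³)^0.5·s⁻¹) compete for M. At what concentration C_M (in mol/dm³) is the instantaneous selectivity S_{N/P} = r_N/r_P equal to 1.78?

S_{N/P} = (k₁/k₂)·C_M^0.5 ⇒ C_M = (S·k₂/k₁)^(2).
= (1.78×2.59/3.25)^(2) = (1.419)^(2) = 2.01 mol/dm³.

2.01 mol/dm³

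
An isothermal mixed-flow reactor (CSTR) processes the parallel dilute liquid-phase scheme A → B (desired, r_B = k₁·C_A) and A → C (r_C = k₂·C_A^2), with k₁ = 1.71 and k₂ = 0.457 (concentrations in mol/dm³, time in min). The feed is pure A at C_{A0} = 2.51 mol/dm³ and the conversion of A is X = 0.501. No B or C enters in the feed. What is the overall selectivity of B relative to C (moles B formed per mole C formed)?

Exit C_A = C_{A0}(1−X) = 2.51×0.499 = 1.252 mol/dm³.
Rates in a CSTR are evaluated at the outlet concentration: r_B = 1.71×1.252 = 2.142, r_C = 0.457×1.252^2 = 0.7169.
Overall selectivity = C_B/C_C = r_Bτ/(r_Cτ) = r_B/r_C = 2.99.

2.99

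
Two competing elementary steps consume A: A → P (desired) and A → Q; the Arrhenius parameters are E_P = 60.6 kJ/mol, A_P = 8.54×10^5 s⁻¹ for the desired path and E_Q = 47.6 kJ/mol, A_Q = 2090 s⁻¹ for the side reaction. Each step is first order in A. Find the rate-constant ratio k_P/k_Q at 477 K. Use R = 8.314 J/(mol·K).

With equal orders, S_{P/Q} = k_P/k_Q = (A_P/A_Q)·exp[(E_Q−E_P)/(RT)].
(E_Q−E_P)/(RT) = (47.6−60.6)×10³/(8.314×477) = -13000/3966 = -3.278.
k_P/k_Q = (8.54×10^5/2090)·exp(-3.278) = 408.6 × 0.03770 = 15.4.

15.4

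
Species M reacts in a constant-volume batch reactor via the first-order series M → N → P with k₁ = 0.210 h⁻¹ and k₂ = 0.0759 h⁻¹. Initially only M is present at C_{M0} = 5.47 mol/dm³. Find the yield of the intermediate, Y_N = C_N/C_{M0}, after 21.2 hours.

For first-order series with pure M initially, C_N(t) = k₁C_{M0}/(k₂−k₁)·(e^(−k₁t) − e^(−k₂t)).
e^(−k₁t) = e^(−0.210×21.2) = e^(−4.452) = 0.01166; e^(−k₂t) = e^(−1.609) = 0.2001.
C_N = 0.210×5.47/(0.0759−0.210) × (0.01166−0.2001) = (-8.566)×(-0.1884) = 1.614 mol/dm³.
Y_N = C_N/C_{M0} = 1.614/5.47 = 0.295.

0.295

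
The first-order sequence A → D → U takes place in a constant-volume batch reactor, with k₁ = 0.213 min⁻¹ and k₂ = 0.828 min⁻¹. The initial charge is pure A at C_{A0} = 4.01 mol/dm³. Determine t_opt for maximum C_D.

2.21 min

Setting dC_D/dt = 0 gives t_opt = ln(k₂/k₁)/(k₂−k₁).
= ln(0.828/0.213)/(0.828−0.213) = ln(3.887)/0.6150 = 1.358/0.6150 = 2.21 min.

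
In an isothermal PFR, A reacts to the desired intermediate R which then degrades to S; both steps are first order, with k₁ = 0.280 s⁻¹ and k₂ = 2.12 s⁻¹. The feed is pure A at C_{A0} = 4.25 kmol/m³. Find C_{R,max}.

0.412 kmol/m³

Evaluating C_R at τ_opt = ln(k₂/k₁)/(k₂−k₁) gives C_{R,max}/C_{A0} = (k₁/k₂)^[k₂/(k₂−k₁)].
= (0.280/2.12)^(2.12/(2.12−0.280)) = (0.1321)^(1.152) = 0.09706.
C_{R,max} = 0.09706×4.25 = 0.412 kmol/m³.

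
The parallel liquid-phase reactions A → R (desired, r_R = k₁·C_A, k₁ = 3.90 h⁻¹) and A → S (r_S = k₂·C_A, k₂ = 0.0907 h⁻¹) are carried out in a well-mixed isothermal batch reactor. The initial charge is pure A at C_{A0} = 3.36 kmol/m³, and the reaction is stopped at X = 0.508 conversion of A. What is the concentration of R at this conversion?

1.67 kmol/m³

C_A = C_{A0}(1−X) = 1.653 kmol/m³.
Both paths are first order in A, so the instantaneous fraction to R is constant: dC_R/d(−C_A) = k₁/(k₁+k₂) = 0.9773.
C_R = 0.9773·(C_{A0}−C_A) = 0.9773×1.707 = 1.67 kmol/m³.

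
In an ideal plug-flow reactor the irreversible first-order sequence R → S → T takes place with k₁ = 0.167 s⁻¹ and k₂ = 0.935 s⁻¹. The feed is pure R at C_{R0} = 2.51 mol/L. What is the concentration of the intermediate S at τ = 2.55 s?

0.306 mol/L

Solving the coupled first-order balances gives C_S(τ) = [k₁/(k₂−k₁)]·C_{R0}·(e^(−k₁τ) − e^(−k₂τ)).
e^(−k₁τ) = e^(−0.167×2.55) = e^(−0.4259) = 0.6532; e^(−k₂τ) = e^(−2.384) = 0.09216.
C_S = 0.167×2.51/(0.935−0.167) × (0.6532−0.09216) = 0.5458×0.5611 = 0.3062 mol/L.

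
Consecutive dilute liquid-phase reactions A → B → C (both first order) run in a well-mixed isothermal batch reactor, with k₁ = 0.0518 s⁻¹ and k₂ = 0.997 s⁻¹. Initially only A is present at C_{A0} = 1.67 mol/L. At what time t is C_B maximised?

3.13 s

The intermediate peaks when r₁ = r₂, i.e. k₁e^(−k₁t) = k₂e^(−k₂t), giving t_opt = ln(k₂/k₁)/(k₂−k₁).
= ln(0.997/0.0518)/(0.997−0.0518) = ln(19.25)/0.9452 = 2.957/0.9452 = 3.13 s.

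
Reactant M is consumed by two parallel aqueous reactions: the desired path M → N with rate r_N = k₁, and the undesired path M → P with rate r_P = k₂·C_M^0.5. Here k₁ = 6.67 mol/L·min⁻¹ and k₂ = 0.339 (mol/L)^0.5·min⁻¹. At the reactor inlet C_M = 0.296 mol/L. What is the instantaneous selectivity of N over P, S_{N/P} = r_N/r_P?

36.2

S_{N/P} = r_N/r_P = (k₁)/(k₂·C_M^0.5) = (k₁/k₂)·C_M^-0.5.
= (6.67) / (0.339×0.2960^0.5) = 6.670/0.1844 = 36.2.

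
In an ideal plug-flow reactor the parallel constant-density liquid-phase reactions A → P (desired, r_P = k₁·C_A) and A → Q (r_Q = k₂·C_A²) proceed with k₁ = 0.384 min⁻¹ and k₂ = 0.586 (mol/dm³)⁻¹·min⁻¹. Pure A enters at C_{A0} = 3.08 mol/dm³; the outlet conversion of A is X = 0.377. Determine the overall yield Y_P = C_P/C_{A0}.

C_A = C_{A0}(1−X) = 1.919 mol/dm³.
Along a PFR/batch, dC_P/dC_A = −r_P/(r_P+r_Q) = −k₁/(k₁+k₂·C_A).
Integrating from C_{A0} to C_A: C_P = (0.384/0.586)·ln[(0.384+0.586·3.08)/(0.384+0.586·1.92)] = 0.6553·ln(2.189/1.508) = 0.2440 mol/dm³.
Y_P = C_P/C_{A0} = 0.2440/3.08 = 0.0792.

0.0792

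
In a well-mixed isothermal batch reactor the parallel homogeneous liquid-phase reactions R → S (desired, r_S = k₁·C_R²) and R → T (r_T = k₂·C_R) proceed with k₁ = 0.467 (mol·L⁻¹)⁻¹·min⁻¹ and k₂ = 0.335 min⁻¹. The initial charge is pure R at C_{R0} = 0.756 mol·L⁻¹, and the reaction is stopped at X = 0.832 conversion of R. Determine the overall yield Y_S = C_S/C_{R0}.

C_R = C_{R0}(1−X) = 0.1270 mol·L⁻¹.
Along a PFR/batch, dC_T/dC_R = −r_T/(r_S+r_T) = −k₂/(k₂+k₁·C_R).
Integrating from C_{R0} to C_R: C_T = (0.335/0.467)·ln[(0.335+0.467·0.756)/(0.335+0.467·0.127)] = 0.7173·ln(0.6881/0.3943) = 0.3994 mol·L⁻¹.
Then C_S = (C_{R0}−C_R) − C_T = 0.6290 − 0.3994 = 0.2296 mol·L⁻¹.
Y_S = C_S/C_{R0} = 0.2296/0.756 = 0.304.

0.304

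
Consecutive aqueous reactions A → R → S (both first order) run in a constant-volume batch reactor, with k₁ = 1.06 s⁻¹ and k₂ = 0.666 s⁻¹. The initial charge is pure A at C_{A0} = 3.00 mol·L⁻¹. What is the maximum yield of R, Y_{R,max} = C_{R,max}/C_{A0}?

0.456

At the optimum, C_{R,max}/C_{A0} = (k₁/k₂)^[k₂/(k₂−k₁)].
= (1.06/0.666)^(0.666/(0.666−1.06)) = (1.592)^(-1.690) = 0.4559.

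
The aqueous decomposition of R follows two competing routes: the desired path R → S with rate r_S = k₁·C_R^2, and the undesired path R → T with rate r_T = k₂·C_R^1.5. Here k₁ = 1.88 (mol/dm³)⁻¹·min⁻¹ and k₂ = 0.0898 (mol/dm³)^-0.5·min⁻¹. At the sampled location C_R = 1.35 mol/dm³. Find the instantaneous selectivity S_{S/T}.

S_{S/T} = r_S/r_T = (k₁·C_R^2)/(k₂·C_R^1.5) = (k₁/k₂)·C_R^0.5.
= (1.88×1.350^2) / (0.0898×1.350^1.5) = 3.426/0.1409 = 24.3.
Since the desired path is higher order in R, keeping C_R high (PFR or concentrated feed) favours S.

24.3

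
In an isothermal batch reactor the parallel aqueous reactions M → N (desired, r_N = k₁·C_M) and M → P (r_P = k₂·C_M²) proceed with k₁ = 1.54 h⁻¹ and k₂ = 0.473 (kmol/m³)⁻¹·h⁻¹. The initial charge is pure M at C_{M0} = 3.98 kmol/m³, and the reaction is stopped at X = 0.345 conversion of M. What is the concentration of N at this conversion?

C_M = C_{M0}(1−X) = 2.607 kmol/m³.
Along a PFR/batch, dC_N/dC_M = −r_N/(r_N+r_P) = −k₁/(k₁+k₂·C_M).
Integrating from C_{M0} to C_M: C_N = (1.54/0.473)·ln[(1.54+0.473·3.98)/(1.54+0.473·2.61)] = 3.256·ln(3.423/2.773) = 0.6851 kmol/m³.

0.685 kmol/m³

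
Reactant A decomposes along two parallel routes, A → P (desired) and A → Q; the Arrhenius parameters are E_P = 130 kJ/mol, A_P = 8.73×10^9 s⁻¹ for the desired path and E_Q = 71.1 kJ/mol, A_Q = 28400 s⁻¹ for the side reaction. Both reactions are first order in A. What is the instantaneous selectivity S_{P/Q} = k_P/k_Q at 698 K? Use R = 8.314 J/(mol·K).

Since both paths have the same order in A, the concentration cancels and S_{P/Q} = k_P/k_Q = (A_P/A_Q)·exp[(E_Q−E_P)/(RT)].
(E_Q−E_P)/(RT) = (71.1−130)×10³/(8.314×698) = -58900/5803 = -10.15.
k_P/k_Q = (8.73×10^9/28400)·exp(-10.15) = 3.074×10^5 × 3.909×10^-5 = 12.0.

12.0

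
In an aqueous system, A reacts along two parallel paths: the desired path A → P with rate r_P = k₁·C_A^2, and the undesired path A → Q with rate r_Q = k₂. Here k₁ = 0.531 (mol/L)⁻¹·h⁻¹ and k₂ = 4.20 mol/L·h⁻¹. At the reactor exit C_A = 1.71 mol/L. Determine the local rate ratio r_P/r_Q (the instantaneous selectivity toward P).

0.370

S_{P/Q} = r_P/r_Q = (k₁·C_A^2)/(k₂) = (k₁/k₂)·C_A^2.
= (0.531×1.710^2) / (4.20) = 1.553/4.200 = 0.370.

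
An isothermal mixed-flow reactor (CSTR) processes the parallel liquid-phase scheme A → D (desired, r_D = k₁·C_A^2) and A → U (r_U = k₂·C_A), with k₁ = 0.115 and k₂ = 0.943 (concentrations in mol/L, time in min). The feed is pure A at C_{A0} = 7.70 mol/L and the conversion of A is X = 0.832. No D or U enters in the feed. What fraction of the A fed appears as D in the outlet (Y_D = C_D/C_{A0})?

Exit C_A = C_{A0}(1−X) = 7.70×0.168 = 1.294 mol/L.
A CSTR operates uniformly at the exit composition, giving r_D = 0.1924 and r_U = 1.220 (each k·C_A^n at C_A = 1.294).
Fraction of consumed A going to D: r_D/(r_D+r_U) = 0.1363.
C_D = 0.1363·C_{A0}·X = 0.1363×7.70×0.832 = 0.873 mol/L; Y_D = C_D/C_{A0} = 0.113.

0.113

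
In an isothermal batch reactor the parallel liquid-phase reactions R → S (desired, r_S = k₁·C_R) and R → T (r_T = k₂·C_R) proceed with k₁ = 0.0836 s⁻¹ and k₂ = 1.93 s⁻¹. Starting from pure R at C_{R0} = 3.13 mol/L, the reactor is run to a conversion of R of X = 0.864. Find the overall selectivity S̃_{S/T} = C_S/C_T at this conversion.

0.0433

C_R = C_{R0}(1−X) = 0.4257 mol/L.
Both paths are first order in R, so the instantaneous fraction to S is constant: dC_S/d(−C_R) = k₁/(k₁+k₂) = 0.04152.
C_S = 0.04152·(C_{R0}−C_R) = 0.04152×2.704 = 0.112 mol/L.
C_T = (C_{R0}−C_R)−C_S = 2.592 mol/L; S̃_{S/T} = 0.1123/2.592 = 0.0433.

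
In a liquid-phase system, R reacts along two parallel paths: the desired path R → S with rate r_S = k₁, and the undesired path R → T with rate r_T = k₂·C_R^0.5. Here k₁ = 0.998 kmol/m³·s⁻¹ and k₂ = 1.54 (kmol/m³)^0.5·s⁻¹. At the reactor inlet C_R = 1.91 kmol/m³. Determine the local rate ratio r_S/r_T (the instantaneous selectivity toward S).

0.469

S_{S/T} = r_S/r_T = (k₁)/(k₂·C_R^0.5) = (k₁/k₂)·C_R^-0.5.
= (0.998) / (1.54×1.910^0.5) = 0.9980/2.128 = 0.469.
The undesired path is higher order in R, so low C_R (CSTR or dilute feed) favours S.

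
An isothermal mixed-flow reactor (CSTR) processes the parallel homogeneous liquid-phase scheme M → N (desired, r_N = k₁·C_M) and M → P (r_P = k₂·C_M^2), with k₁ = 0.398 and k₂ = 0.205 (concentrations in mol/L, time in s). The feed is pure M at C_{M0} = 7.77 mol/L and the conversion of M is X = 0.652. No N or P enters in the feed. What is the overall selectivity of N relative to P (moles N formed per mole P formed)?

0.718

Exit C_M = C_{M0}(1−X) = 7.77×0.348 = 2.704 mol/L.
A CSTR operates uniformly at the exit composition, giving r_N = 1.076 and r_P = 1.499 (each k·C_M^n at C_M = 2.704).
Overall selectivity = C_N/C_P = r_Nτ/(r_Pτ) = r_N/r_P = 0.718.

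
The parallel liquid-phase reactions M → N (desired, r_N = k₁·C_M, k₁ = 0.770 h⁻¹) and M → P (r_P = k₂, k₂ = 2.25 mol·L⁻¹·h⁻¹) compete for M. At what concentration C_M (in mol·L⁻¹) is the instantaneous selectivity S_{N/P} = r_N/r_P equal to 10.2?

S_{N/P} = (k₁/k₂)·C_M ⇒ C_M = S·k₂/k₁.
= 10.2×2.25/0.770 = 29.8 mol·L⁻¹.

29.8 mol·L⁻¹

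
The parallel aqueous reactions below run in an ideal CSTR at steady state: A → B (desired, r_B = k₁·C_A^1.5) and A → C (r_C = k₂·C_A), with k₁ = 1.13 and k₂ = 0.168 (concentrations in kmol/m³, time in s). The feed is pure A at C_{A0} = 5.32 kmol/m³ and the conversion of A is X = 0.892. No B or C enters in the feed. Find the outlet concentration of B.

Exit C_A = C_{A0}(1−X) = 5.32×0.108 = 0.5746 kmol/m³.
In a CSTR the entire volume is at exit conditions, so r_B = 1.13×0.5746^1.5 = 0.4921 and r_C = 0.168×0.5746 = 0.09653.
Fraction of consumed A going to B: r_B/(r_B+r_C) = 0.8360.
C_B = 0.8360·C_{A0}·X = 0.8360×5.32×0.892 = 3.97 kmol/m³.

3.97 kmol/m³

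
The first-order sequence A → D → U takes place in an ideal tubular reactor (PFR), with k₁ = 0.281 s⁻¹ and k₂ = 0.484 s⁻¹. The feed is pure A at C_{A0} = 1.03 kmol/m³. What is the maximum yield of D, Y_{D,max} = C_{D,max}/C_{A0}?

At the optimum, C_{D,max}/C_{A0} = (k₁/k₂)^[k₂/(k₂−k₁)].
= (0.281/0.484)^(0.484/(0.484−0.281)) = (0.5806)^(2.384) = 0.2735.

0.274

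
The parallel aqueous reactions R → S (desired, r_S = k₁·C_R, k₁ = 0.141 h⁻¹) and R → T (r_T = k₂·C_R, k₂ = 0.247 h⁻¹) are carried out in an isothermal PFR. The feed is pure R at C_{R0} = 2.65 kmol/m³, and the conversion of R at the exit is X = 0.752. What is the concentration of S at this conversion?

0.724 kmol/m³

C_R = C_{R0}(1−X) = 0.6572 kmol/m³.
Both paths are first order in R, so the instantaneous fraction to S is constant: dC_S/d(−C_R) = k₁/(k₁+k₂) = 0.3634.
C_S = 0.3634·(C_{R0}−C_R) = 0.3634×1.993 = 0.724 kmol/m³.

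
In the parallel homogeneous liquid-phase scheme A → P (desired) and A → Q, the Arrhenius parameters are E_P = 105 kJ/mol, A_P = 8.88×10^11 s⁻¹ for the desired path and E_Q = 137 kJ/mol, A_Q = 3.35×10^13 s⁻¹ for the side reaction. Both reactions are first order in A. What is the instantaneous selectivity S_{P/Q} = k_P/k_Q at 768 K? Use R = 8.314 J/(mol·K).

k_P/k_Q = (A_P/A_Q)·exp[−(E_P−E_Q)/(RT)] = (A_P/A_Q)·exp[(E_Q−E_P)/(RT)].
(E_Q−E_P)/(RT) = (137−105)×10³/(8.314×768) = 32000/6385 = 5.012.
k_P/k_Q = (8.88×10^11/3.35×10^13)·exp(5.012) = 0.02651 × 150.1 = 3.98.

3.98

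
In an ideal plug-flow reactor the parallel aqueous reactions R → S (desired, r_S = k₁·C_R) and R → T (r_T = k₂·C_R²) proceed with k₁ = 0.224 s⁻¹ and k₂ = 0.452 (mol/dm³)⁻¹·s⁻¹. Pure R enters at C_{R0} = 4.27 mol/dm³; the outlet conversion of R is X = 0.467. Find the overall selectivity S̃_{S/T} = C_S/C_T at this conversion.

0.156

C_R = C_{R0}(1−X) = 2.276 mol/dm³.
Along a PFR/batch, dC_S/dC_R = −r_S/(r_S+r_T) = −k₁/(k₁+k₂·C_R).
Integrating from C_{R0} to C_R: C_S = (0.224/0.452)·ln[(0.224+0.452·4.27)/(0.224+0.452·2.28)] = 0.4956·ln(2.154/1.253) = 0.2686 mol/dm³.
C_T = (C_{R0}−C_R)−C_S = 1.725 mol/dm³; S̃_{S/T} = 0.2686/1.725 = 0.156.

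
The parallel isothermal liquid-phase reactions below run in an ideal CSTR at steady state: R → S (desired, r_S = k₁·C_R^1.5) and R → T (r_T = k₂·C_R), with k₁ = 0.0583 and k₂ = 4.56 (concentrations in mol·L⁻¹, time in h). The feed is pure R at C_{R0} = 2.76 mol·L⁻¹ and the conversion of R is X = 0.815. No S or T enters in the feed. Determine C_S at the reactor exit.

Exit C_R = C_{R0}(1−X) = 2.76×0.185 = 0.5106 mol·L⁻¹.
In a CSTR the entire volume is at exit conditions, so r_S = 0.0583×0.5106^1.5 = 0.02127 and r_T = 4.56×0.5106 = 2.328.
Fraction of consumed R going to S: r_S/(r_S+r_T) = 0.009053.
C_S = 0.009053·C_{R0}·X = 0.009053×2.76×0.815 = 0.0204 mol·L⁻¹.

0.0204 mol·L⁻¹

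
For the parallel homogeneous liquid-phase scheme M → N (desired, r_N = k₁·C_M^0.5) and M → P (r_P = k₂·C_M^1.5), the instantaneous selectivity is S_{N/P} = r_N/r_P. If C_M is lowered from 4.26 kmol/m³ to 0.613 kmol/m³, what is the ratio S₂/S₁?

6.95

S_{N/P} = (k₁/k₂)·C_M⁻¹, so S₂/S₁ = (C_{M,2}/C_{M,1})⁻¹.
= 4.26/0.613 = 6.95.
Selectivity toward N rises as C_M falls — low-concentration operation is favoured.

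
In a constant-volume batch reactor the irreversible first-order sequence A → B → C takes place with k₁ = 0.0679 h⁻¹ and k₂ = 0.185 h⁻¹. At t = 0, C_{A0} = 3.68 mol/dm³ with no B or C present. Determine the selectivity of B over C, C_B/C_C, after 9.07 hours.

Solving the coupled first-order balances gives C_B(t) = [k₁/(k₂−k₁)]·C_{A0}·(e^(−k₁t) − e^(−k₂t)).
e^(−k₁t) = e^(−0.0679×9.07) = e^(−0.6159) = 0.5402; e^(−k₂t) = e^(−1.678) = 0.1868.
C_B = 0.0679×3.68/(0.185−0.0679) × (0.5402−0.1868) = 2.134×0.3534 = 0.7541 mol/dm³.
C_A = C_{A0}e^(−k₁t) = 1.988 mol/dm³, so C_C = C_{A0}−C_A−C_B = 0.9380 mol/dm³; C_B/C_C = 0.804.

0.804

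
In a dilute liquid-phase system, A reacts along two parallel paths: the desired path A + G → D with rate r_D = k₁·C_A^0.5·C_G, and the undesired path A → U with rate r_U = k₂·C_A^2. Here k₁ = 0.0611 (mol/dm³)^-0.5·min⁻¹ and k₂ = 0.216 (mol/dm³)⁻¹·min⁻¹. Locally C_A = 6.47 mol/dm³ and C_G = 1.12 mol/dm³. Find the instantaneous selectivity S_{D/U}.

S_{D/U} = r_D/r_U = (k₁·C_A^0.5·C_G)/(k₂·C_A^2) = (k₁/k₂)·C_A^-1.5·C_G.
= (0.0611×6.470^0.5×1.120) / (0.216×6.470^2) = 0.1741/9.042 = 0.0193.

0.0193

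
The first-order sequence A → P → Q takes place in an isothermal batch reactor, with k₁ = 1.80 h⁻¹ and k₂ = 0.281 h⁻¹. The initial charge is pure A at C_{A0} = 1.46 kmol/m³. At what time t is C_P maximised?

For first-order series the maximum of C_P occurs at t_opt = ln(k₂/k₁)/(k₂−k₁).
= ln(0.281/1.80)/(0.281−1.80) = ln(0.1561)/-1.519 = -1.857/-1.519 = 1.22 h.

1.22 h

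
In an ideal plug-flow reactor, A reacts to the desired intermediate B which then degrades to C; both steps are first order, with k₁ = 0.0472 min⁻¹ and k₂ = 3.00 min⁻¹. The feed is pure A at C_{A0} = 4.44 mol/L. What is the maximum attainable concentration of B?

0.0654 mol/L

Evaluating C_B at τ_opt = ln(k₂/k₁)/(k₂−k₁) gives C_{B,max}/C_{A0} = (k₁/k₂)^[k₂/(k₂−k₁)].
= (0.0472/3.00)^(3.00/(3.00−0.0472)) = (0.01573)^(1.016) = 0.01472.
C_{B,max} = 0.01472×4.44 = 0.0654 mol/L.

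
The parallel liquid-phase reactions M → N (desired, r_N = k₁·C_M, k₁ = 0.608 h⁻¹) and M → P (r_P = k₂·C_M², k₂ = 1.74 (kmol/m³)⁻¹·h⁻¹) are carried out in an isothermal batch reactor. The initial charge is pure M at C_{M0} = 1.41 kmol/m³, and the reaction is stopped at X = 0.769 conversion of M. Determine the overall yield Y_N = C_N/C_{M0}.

C_M = C_{M0}(1−X) = 0.3257 kmol/m³.
Along a PFR/batch, dC_N/dC_M = −r_N/(r_N+r_P) = −k₁/(k₁+k₂·C_M).
Integrating from C_{M0} to C_M: C_N = (0.608/1.74)·ln[(0.608+1.74·1.41)/(0.608+1.74·0.326)] = 0.3494·ln(3.061/1.175) = 0.3347 kmol/m³.
Y_N = C_N/C_{M0} = 0.3347/1.41 = 0.237.

0.237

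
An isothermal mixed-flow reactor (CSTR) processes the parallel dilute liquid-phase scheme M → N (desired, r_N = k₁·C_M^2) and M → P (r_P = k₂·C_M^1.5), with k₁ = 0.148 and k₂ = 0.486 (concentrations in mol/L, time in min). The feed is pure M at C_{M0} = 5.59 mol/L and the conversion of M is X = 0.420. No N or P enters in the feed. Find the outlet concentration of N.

Exit C_M = C_{M0}(1−X) = 5.59×0.580 = 3.242 mol/L.
In a CSTR the entire volume is at exit conditions, so r_N = 0.148×3.242^2 = 1.556 and r_P = 0.486×3.242^1.5 = 2.837.
Fraction of consumed M going to N: r_N/(r_N+r_P) = 0.3541.
C_N = 0.3541·C_{M0}·X = 0.3541×5.59×0.420 = 0.831 mol/L.

0.831 mol/L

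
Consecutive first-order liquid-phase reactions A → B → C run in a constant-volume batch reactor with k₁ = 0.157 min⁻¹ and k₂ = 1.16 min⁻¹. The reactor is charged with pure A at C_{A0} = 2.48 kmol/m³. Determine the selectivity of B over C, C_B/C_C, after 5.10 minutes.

0.145

The intermediate concentration in a first-order A→B→C sequence is C_B = k₁C_{A0}(e^(−k₁t) − e^(−k₂t))/(k₂−k₁).
e^(−k₁t) = e^(−0.157×5.10) = e^(−0.8007) = 0.4490; e^(−k₂t) = e^(−5.916) = 0.002696.
C_B = 0.157×2.48/(1.16−0.157) × (0.4490−0.002696) = 0.3882×0.4463 = 0.1733 kmol/m³.
C_A = C_{A0}e^(−k₁t) = 1.114 kmol/m³, so C_C = C_{A0}−C_A−C_B = 1.193 kmol/m³; C_B/C_C = 0.145.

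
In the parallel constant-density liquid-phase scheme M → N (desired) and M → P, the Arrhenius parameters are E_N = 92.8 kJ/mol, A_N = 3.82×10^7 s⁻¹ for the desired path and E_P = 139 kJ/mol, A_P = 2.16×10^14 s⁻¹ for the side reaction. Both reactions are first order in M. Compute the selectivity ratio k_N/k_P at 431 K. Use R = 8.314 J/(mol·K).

0.0703

With equal orders, S_{N/P} = k_N/k_P = (A_N/A_P)·exp[(E_P−E_N)/(RT)].
(E_P−E_N)/(RT) = (139−92.8)×10³/(8.314×431) = 46200/3583 = 12.89.
k_N/k_P = (3.82×10^7/2.16×10^14)·exp(12.89) = 1.769×10^-7 × 3.975×10^5 = 0.0703.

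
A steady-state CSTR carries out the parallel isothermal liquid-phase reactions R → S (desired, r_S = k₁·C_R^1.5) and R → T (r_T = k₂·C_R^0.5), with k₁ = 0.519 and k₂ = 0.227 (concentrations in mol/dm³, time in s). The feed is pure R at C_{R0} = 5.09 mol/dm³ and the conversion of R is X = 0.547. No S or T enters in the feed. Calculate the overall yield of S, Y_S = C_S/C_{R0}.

Exit C_R = C_{R0}(1−X) = 5.09×0.453 = 2.306 mol/dm³.
In a CSTR the entire volume is at exit conditions, so r_S = 0.519×2.306^1.5 = 1.817 and r_T = 0.227×2.306^0.5 = 0.3447.
Fraction of consumed R going to S: r_S/(r_S+r_T) = 0.8406.
C_S = 0.8406·C_{R0}·X = 0.8406×5.09×0.547 = 2.34 mol/dm³; Y_S = C_S/C_{R0} = 0.460.

0.460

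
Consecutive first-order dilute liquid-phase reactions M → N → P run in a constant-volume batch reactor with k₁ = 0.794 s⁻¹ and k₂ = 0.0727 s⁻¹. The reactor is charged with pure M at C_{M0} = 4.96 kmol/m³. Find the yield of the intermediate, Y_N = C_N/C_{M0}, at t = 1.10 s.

0.557

For first-order series with pure M initially, C_N(t) = k₁C_{M0}/(k₂−k₁)·(e^(−k₁t) − e^(−k₂t)).
e^(−k₁t) = e^(−0.794×1.10) = e^(−0.8734) = 0.4175; e^(−k₂t) = e^(−0.07997) = 0.9231.
C_N = 0.794×4.96/(0.0727−0.794) × (0.4175−0.9231) = (-5.460)×(-0.5056) = 2.761 kmol/m³.
Y_N = C_N/C_{M0} = 2.761/4.96 = 0.557.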